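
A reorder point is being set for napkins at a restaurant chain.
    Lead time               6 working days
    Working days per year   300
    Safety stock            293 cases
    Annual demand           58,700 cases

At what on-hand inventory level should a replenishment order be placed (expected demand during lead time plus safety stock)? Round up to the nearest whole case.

Daily demand d = 58,700 / 300 = 195.667 cases/day
Demand during lead time = 195.667 × 6 = 1,174.00
Reorder point = 1,174.00 + 293 = 1,467.00 → round up

1,467 cases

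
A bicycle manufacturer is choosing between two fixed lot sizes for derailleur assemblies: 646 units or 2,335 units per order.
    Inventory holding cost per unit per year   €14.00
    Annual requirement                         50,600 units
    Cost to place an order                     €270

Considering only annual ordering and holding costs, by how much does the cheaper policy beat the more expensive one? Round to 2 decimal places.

€3,474.64

Annual cost at Q: ordering D·S/Q plus holding Q·H/2.
TC(646) = (50,600/646)×270 + (646/2)×14 = €25,670.61
TC(2,335) = (50,600/2,335)×270 + (2,335/2)×14 = €22,195.96
Lots of 2,335 are cheaper by €3,474.64.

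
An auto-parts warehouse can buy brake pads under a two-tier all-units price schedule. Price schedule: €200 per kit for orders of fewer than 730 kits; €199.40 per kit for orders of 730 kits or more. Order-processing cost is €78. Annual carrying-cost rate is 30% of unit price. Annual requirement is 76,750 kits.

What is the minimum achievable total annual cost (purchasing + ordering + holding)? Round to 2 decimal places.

€15,333,984.98

H₁ = 30%×€200 = €60.0000;  H₂ = 30%×€199.40 = €59.8200
EOQ₁ = √(2×76,750×78/60.0000) = 446.71  (< 730, feasible at tier 1)
EOQ₂ = √(2×76,750×78/59.8200) = 447.38  (< 730 → use Q = 730 at tier-2 price)
TC(tier 1 (EOQ₁), Q≈446.7) = €15,376,802.61
TC(tier 2, Q≈730.0) = €15,333,984.98
Minimum at tier 2: €15,333,984.98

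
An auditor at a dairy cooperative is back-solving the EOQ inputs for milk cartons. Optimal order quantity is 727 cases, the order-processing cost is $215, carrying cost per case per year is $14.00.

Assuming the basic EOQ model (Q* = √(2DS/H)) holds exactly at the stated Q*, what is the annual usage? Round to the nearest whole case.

17,208 cases per year

EOQ relation: Q² = 2DS/H, so rearrange for the unknown.
D = Q²H / (2S) = 727² × 14 / (2 × 215) = 17,207.92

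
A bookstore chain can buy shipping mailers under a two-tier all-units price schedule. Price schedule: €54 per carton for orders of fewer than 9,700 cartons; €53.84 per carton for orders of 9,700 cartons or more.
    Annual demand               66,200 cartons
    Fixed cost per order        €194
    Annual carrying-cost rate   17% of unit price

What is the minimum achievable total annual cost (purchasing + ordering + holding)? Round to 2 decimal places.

€3,590,155.58

H₁ = 17%×€54 = €9.1800;  H₂ = 17%×€53.84 = €9.1528
EOQ₁ = √(2×66,200×194/9.1800) = 1,672.72  (< 9,700, feasible at tier 1)
EOQ₂ = √(2×66,200×194/9.1528) = 1,675.20  (< 9,700 → use Q = 9,700 at tier-2 price)
TC(tier 1 (EOQ₁), Q≈1,672.7) = €3,590,155.58
TC(tier 2, Q≈9,700.0) = €3,609,923.08
Minimum at tier 1 (EOQ₁): €3,590,155.58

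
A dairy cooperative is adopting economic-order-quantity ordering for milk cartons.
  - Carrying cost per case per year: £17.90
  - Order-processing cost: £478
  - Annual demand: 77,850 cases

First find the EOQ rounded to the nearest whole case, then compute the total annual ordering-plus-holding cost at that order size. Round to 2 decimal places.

£36,499.32

EOQ = √(2DS/H) = √(2 × 77,850 × 478 / 17.9)
    = √(4,157,798.88) ≈ 2,039.07 → Q = 2,039 cases
Annual ordering cost = (D/Q)·S = (77,850/2,039) × 478 = £18,250.27
Annual holding cost  = (Q/2)·H = (2,039/2) × 17.9 = £18,249.05
Total = £18,250.27 + £18,249.05 = £36,499.32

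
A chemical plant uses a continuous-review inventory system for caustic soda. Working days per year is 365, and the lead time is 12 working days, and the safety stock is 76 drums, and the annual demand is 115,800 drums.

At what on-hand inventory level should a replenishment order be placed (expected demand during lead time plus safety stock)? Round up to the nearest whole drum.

3,884 drums

Daily demand d = 115,800 / 365 = 317.260 drums/day
Demand during lead time = 317.260 × 12 = 3,807.12
Reorder point = 3,807.12 + 76 = 3,883.12 → round up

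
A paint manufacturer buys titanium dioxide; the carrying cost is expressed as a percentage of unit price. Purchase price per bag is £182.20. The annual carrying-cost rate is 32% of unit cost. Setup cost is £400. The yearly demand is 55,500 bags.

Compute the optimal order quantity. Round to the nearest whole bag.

873 bags

Carrying cost H = £182.2 × 32% = £58.3040/bag/yr
Optimal lot size Q* = (2 × 55,500 × £400 / £58.304)^½ ≈ 872.65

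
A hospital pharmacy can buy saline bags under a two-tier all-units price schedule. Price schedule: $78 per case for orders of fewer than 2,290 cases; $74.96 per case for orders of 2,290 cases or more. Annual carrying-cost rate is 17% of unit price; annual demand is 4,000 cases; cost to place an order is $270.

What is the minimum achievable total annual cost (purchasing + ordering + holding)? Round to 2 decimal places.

$314,902.58

H₁ = 17%×$78 = $13.2600;  H₂ = 17%×$74.96 = $12.7432
EOQ₁ = √(2×4,000×270/13.2600) = 403.60  (< 2,290, feasible at tier 1)
EOQ₂ = √(2×4,000×270/12.7432) = 411.71  (< 2,290 → use Q = 2,290 at tier-2 price)
TC(tier 1 (EOQ₁), Q≈403.6) = $317,351.78
TC(tier 2, Q≈2,290.0) = $314,902.58
Minimum at tier 2: $314,902.58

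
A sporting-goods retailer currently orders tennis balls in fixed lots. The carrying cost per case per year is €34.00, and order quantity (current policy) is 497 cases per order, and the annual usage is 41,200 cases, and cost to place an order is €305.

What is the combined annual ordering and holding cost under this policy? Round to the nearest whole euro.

Ordering: D/Q × S = 41,200/497 × €305 = €25,283.70
Holding:  Q/2 × H = 497/2 × €34 = €8,449.00
Total = €25,283.70 + €8,449.00 = €33,732.70

€33,733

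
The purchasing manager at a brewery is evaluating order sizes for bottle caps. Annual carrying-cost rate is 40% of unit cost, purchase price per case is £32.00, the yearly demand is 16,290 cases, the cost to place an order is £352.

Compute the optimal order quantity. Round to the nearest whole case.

947 cases

H = i·C = 0.4 × £32 = £12.8000 per case-year
Q* = √(2·D·S / H) = √(2·16,290·352 / 12.8) = √895,950.0 ≈ 946.55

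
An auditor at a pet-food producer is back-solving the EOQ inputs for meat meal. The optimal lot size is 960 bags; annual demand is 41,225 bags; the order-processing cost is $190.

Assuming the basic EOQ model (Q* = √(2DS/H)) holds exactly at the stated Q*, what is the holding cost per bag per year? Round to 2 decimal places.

$17.00

EOQ relation: Q² = 2DS/H, so rearrange for the unknown.
H = 2DS / Q² = 2 × 41,225 × 190 / 960² = 16.9982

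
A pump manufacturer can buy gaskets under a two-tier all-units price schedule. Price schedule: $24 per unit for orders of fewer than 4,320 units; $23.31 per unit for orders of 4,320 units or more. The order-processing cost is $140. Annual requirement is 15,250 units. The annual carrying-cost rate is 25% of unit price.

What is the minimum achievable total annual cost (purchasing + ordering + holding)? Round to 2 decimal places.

H₁ = 25%×$24 = $6.0000;  H₂ = 25%×$23.31 = $5.8275
EOQ₁ = √(2×15,250×140/6.0000) = 843.60  (< 4,320, feasible at tier 1)
EOQ₂ = √(2×15,250×140/5.8275) = 856.00  (< 4,320 → use Q = 4,320 at tier-2 price)
TC(tier 1 (EOQ₁), Q≈843.6) = $371,061.62
TC(tier 2, Q≈4,320.0) = $368,559.11
Minimum at tier 2: $368,559.11

$368,559.11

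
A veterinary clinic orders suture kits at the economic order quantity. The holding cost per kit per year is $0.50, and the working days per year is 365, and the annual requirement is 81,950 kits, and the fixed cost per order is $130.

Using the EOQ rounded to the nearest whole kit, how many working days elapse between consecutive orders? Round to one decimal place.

29.1 days

Optimal lot size Q* = (2 × 81,950 × $130 / $0.5)^½ ≈ 6,527.94 → Q = 6,528 kits
Cycle time = (working days × Q)/D = (365 × 6,528) / 81,950 = 29.075 days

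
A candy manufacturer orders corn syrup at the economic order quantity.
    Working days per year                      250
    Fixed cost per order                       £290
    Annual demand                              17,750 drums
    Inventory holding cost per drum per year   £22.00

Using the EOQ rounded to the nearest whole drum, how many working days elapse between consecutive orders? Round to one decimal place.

Optimal lot size Q* = (2 × 17,750 × £290 / £22)^½ ≈ 684.07 → Q = 684 drums
Cycle time = (working days × Q)/D = (250 × 684) / 17,750 = 9.634 days

9.6 days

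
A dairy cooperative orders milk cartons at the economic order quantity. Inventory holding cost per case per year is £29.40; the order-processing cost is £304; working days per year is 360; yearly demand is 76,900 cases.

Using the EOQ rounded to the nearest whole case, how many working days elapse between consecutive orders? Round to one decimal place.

5.9 days

EOQ = √(2DS/H) = √(2 × 76,900 × 304 / 29.4)
    = √(1,590,312.93) ≈ 1,261.08 → Q = 1,261 cases
Cycle time = (working days × Q)/D = (360 × 1,261) / 76,900 = 5.903 days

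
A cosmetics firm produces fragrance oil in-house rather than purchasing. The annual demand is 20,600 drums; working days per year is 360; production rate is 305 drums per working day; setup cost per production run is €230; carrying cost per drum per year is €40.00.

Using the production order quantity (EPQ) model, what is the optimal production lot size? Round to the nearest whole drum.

Daily demand d = 20,600/360 = 57.222; p = 305; 1 − d/p = 0.81239
EPQ = √(2DS / (H(1 − d/p)))
    = √(2 × 20,600 × 230 / (40 × 0.81239)) ≈ 540.01

540 drums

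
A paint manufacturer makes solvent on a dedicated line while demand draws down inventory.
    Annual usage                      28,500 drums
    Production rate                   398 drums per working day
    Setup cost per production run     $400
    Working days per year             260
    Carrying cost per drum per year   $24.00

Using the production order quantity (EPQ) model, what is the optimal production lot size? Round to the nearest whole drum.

Daily demand d = 28,500/260 = 109.615; p = 398; 1 − d/p = 0.72458
EPQ = √(2DS / (H(1 − d/p)))
    = √(2 × 28,500 × 400 / (24 × 0.72458)) ≈ 1,145.03

1,145 drums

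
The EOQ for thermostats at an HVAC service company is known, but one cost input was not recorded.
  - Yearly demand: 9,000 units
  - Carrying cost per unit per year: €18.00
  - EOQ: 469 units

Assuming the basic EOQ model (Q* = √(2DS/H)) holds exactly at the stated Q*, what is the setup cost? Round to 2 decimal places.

€219.96

EOQ relation: Q² = 2DS/H, so rearrange for the unknown.
S = Q²H / (2D) = 469² × 18 / (2 × 9,000) = 219.9610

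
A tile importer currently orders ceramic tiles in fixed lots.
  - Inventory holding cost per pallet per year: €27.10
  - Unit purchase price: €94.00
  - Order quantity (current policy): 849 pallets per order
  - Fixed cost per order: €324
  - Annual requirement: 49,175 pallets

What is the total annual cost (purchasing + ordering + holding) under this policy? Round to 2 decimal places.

Ordering: D/Q × S = 49,175/849 × €324 = €18,766.43
Holding:  Q/2 × H = 849/2 × €27.1 = €11,503.95
Purchase cost = D·C = 49,175 × 94 = €4,622,450.00
Total = €18,766.43 + €11,503.95 + €4,622,450.00 = €4,652,720.38

€4,652,720.38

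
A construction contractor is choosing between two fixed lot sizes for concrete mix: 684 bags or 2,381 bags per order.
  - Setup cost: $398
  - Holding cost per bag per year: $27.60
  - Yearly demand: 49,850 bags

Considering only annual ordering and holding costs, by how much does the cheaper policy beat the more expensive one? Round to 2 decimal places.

$2,745.07

For each Q, cost = (D/Q)·S + (Q/2)·H.
TC(684) = (49,850/684)×398 + (684/2)×27.6 = $38,445.49
TC(2,381) = (49,850/2,381)×398 + (2,381/2)×27.6 = $41,190.56
|ΔTC| = |$38,445.49 − $41,190.56| = $2,745.07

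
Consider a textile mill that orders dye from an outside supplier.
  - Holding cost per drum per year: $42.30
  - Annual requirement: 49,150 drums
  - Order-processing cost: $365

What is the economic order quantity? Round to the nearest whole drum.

921 drums

EOQ = √(2DS/H) = √(2 × 49,150 × 365 / 42.3)
    = √(848,215.13) ≈ 920.99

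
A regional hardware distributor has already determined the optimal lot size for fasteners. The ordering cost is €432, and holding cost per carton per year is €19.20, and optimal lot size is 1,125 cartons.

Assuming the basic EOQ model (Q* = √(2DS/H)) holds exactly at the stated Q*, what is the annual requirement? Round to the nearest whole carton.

28,125 cartons per year

From Q* = √(2DS/H) ⇒ Q*² = 2DS/H.
D = Q²H / (2S) = 1,125² × 19.2 / (2 × 432) = 28,125.00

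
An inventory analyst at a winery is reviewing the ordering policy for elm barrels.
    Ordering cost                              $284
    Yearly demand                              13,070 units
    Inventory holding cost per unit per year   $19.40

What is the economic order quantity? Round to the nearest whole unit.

619 units

Q* = √(2·D·S / H) = √(2·13,070·284 / 19.4) = √382,668.0 ≈ 618.60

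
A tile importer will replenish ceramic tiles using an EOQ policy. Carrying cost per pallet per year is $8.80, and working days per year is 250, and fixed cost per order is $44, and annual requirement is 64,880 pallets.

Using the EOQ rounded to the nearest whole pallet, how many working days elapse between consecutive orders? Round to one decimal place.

3.1 days

2DS/H = 2·64,880·44/8.8 = 648,800.00
EOQ = √648,800.00 ≈ 805.48 → Q = 805 pallets
Cycle time = (working days × Q)/D = (250 × 805) / 64,880 = 3.102 days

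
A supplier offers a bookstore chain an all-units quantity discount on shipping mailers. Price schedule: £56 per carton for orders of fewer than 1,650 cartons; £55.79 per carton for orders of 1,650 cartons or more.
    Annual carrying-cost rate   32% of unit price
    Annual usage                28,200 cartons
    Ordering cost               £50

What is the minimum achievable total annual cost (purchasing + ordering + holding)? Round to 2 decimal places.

£1,586,308.76

H₁ = 32%×£56 = £17.9200;  H₂ = 32%×£55.79 = £17.8528
EOQ₁ = √(2×28,200×50/17.9200) = 396.69  (< 1,650, feasible at tier 1)
EOQ₂ = √(2×28,200×50/17.8528) = 397.44  (< 1,650 → use Q = 1,650 at tier-2 price)
TC(tier 1 (EOQ₁), Q≈396.7) = £1,586,308.76
TC(tier 2, Q≈1,650.0) = £1,588,861.11
Minimum at tier 1 (EOQ₁): £1,586,308.76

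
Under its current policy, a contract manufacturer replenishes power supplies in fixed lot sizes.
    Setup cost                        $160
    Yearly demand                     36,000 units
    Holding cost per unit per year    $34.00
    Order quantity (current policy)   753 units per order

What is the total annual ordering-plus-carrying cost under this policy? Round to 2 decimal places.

$20,450.40

Annual ordering cost = (D/Q)·S = (36,000/753) × 160 = $7,649.40
Annual holding cost  = (Q/2)·H = (753/2) × 34 = $12,801.00
Total = $7,649.40 + $12,801.00 = $20,450.40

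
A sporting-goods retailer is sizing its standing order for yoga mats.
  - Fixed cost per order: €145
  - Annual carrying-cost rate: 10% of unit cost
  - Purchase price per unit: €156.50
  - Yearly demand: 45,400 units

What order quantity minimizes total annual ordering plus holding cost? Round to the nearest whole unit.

Carrying cost H = €156.5 × 10% = €15.6500/unit/yr
2DS/H = 2·45,400·145/15.65 = 841,277.96
EOQ = √841,277.96 ≈ 917.21

917 units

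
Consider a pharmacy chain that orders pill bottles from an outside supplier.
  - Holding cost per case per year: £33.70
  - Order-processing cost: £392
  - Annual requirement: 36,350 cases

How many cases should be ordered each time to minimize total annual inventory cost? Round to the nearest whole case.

920 cases

Q* = √(2·D·S / H) = √(2·36,350·392 / 33.7) = √845,649.9 ≈ 919.59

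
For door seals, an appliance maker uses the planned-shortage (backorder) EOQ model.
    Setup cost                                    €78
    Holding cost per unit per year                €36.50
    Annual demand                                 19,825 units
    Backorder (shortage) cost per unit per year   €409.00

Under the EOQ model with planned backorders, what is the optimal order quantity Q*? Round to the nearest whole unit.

Basic EOQ = √(2·19,825·78/36.5) = 291.087
Backorder adjustment √((H+b)/b) = √((36.5+409)/409) = 1.0437
Q* = 291.087 × 1.0437 ≈ 303.80

304 units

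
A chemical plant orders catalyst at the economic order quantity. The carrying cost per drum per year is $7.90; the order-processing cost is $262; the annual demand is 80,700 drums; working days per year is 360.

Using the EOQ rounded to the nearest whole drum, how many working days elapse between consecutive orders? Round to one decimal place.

Optimal lot size Q* = (2 × 80,700 × $262 / $7.9)^½ ≈ 2,313.60 → Q = 2,314 drums
Cycle time = (working days × Q)/D = (360 × 2,314) / 80,700 = 10.323 days

10.3 days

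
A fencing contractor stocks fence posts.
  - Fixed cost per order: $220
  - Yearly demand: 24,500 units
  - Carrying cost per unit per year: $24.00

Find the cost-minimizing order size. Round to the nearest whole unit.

670 units

EOQ = √(2DS/H) = √(2 × 24,500 × 220 / 24)
    = √(449,166.67) ≈ 670.20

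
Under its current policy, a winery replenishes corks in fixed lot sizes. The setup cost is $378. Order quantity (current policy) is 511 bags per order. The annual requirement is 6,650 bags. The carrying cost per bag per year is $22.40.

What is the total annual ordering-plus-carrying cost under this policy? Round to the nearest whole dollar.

Ordering: D/Q × S = 6,650/511 × $378 = $4,919.18
Holding:  Q/2 × H = 511/2 × $22.4 = $5,723.20
Total = $4,919.18 + $5,723.20 = $10,642.38

$10,642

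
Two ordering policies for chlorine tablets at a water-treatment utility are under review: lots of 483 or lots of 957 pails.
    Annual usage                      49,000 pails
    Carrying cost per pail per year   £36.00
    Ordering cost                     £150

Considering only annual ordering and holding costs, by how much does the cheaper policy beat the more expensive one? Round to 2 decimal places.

£994.86

For each Q, cost = (D/Q)·S + (Q/2)·H.
TC(483) = (49,000/483)×150 + (483/2)×36 = £23,911.39
TC(957) = (49,000/957)×150 + (957/2)×36 = £24,906.25
Cheaper: Q = 483.  Difference = £994.86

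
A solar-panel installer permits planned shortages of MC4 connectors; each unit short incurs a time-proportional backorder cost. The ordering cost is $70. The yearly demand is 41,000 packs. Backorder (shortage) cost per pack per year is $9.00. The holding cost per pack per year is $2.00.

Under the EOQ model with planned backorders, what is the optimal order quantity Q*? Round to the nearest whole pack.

Q* = √(2DS/H) · √((H + b)/b)
   = √(2 × 41,000 × 70 / 2) · √((2 + 9) / 9)
   = 1,694.107 × 1.1055 ≈ 1,872.91

1,873 packs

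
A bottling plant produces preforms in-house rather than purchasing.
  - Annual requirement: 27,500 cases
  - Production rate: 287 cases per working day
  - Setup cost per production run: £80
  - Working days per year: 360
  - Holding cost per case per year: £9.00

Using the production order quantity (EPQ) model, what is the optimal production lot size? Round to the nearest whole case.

Daily demand d = 27,500/360 = 76.389; p = 287; 1 − d/p = 0.73384
EPQ = √(2DS / (H(1 − d/p)))
    = √(2 × 27,500 × 80 / (9 × 0.73384)) ≈ 816.22

816 cases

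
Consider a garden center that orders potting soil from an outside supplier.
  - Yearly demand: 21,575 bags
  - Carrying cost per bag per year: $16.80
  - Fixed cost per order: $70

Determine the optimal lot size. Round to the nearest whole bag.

Q* = √(2·D·S / H) = √(2·21,575·70 / 16.8) = √179,791.7 ≈ 424.02

424 bags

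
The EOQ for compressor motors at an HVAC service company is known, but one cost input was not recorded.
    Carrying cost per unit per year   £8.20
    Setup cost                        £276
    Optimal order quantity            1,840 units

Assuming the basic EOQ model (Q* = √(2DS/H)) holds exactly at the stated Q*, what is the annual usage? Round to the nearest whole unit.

From Q* = √(2DS/H) ⇒ Q*² = 2DS/H.
D = Q²H / (2S) = 1,840² × 8.2 / (2 × 276) = 50,293.33

50,293 units per year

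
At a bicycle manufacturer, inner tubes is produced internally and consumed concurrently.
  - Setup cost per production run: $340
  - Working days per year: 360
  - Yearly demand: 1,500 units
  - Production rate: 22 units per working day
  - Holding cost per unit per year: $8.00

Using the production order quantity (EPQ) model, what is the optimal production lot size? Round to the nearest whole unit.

397 units

d = 1,500/360 = 4.1667 units/day;  effective holding cost H(1 − d/p) = 8·(1 − 4.1667/22) = 6.48485
Q* = √(2DS / H_eff) = √(2·1,500·340 / 6.48485) ≈ 396.60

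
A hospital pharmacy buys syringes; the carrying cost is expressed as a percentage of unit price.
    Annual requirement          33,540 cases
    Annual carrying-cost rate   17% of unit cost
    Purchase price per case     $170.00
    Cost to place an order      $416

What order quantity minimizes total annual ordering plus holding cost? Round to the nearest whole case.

983 cases

Carrying cost H = $170 × 17% = $28.9000/case/yr
Q* = √(2·D·S / H) = √(2·33,540·416 / 28.9) = √965,580.6 ≈ 982.64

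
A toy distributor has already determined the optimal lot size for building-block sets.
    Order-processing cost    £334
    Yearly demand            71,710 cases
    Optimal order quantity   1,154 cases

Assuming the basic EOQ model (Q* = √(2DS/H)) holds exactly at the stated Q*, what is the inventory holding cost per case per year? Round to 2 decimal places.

£35.97

Since Q* = (2DS/H)^½, squaring gives Q*²·H = 2DS.
H = 2DS / Q² = 2 × 71,710 × 334 / 1,154² = 35.9703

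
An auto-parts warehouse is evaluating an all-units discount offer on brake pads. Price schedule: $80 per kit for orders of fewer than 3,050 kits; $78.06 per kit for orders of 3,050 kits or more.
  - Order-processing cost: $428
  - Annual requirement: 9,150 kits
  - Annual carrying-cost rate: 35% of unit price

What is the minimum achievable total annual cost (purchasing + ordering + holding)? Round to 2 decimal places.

H₁ = 35%×$80 = $28.0000;  H₂ = 35%×$78.06 = $27.3210
EOQ₁ = √(2×9,150×428/28.0000) = 528.89  (< 3,050, feasible at tier 1)
EOQ₂ = √(2×9,150×428/27.3210) = 535.43  (< 3,050 → use Q = 3,050 at tier-2 price)
TC(tier 1 (EOQ₁), Q≈528.9) = $746,809.02
TC(tier 2, Q≈3,050.0) = $757,197.53
Minimum at tier 1 (EOQ₁): $746,809.02

$746,809.02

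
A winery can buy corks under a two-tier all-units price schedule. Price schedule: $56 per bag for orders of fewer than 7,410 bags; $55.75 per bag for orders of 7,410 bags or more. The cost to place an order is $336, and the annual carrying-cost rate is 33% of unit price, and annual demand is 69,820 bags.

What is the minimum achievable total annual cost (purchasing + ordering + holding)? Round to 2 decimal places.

$3,939,365.95

H₁ = 33%×$56 = $18.4800;  H₂ = 33%×$55.75 = $18.3975
EOQ₁ = √(2×69,820×336/18.4800) = 1,593.40  (< 7,410, feasible at tier 1)
EOQ₂ = √(2×69,820×336/18.3975) = 1,596.96  (< 7,410 → use Q = 7,410 at tier-2 price)
TC(tier 1 (EOQ₁), Q≈1,593.4) = $3,939,365.95
TC(tier 2, Q≈7,410.0) = $3,963,793.66
Minimum at tier 1 (EOQ₁): $3,939,365.95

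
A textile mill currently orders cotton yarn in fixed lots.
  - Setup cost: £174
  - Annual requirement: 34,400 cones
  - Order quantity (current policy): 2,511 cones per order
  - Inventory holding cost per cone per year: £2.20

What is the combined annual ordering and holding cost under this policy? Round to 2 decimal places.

£5,145.85

Annual ordering cost = (D/Q)·S = (34,400/2,511) × 174 = £2,383.75
Annual holding cost  = (Q/2)·H = (2,511/2) × 2.2 = £2,762.10
Total = £2,383.75 + £2,762.10 = £5,145.85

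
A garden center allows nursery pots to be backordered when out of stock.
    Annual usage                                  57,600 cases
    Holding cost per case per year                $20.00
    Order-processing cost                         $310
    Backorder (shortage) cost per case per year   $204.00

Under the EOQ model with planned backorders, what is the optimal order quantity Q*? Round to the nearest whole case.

1,400 cases

Q* = √(2DS/H) · √((H + b)/b)
   = √(2 × 57,600 × 310 / 20) · √((20 + 204) / 204)
   = 1,336.263 × 1.0479 ≈ 1,400.24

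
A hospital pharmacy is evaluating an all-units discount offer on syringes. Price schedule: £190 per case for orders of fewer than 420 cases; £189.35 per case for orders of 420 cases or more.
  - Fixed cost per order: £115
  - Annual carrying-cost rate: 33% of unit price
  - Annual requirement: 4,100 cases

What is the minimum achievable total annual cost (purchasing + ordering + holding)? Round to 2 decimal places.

£786,689.35

H₁ = 33%×£190 = £62.7000;  H₂ = 33%×£189.35 = £62.4855
EOQ₁ = √(2×4,100×115/62.7000) = 122.64  (< 420, feasible at tier 1)
EOQ₂ = √(2×4,100×115/62.4855) = 122.85  (< 420 → use Q = 420 at tier-2 price)
TC(tier 1 (EOQ₁), Q≈122.6) = £786,689.35
TC(tier 2, Q≈420.0) = £790,579.57
Minimum at tier 1 (EOQ₁): £786,689.35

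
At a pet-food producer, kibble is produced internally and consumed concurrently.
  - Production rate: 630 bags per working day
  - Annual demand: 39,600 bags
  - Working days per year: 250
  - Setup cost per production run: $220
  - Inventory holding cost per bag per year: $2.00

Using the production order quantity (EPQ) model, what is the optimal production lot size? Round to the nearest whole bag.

3,411 bags

d = 39,600/250 = 158.4000 bags/day;  effective holding cost H(1 − d/p) = 2·(1 − 158.4000/630) = 1.49714
Q* = √(2DS / H_eff) = √(2·39,600·220 / 1.49714) ≈ 3,411.48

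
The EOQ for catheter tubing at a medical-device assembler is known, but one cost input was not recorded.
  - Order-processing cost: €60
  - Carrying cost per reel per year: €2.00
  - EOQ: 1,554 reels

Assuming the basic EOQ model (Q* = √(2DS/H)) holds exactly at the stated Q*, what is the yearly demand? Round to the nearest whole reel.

Since Q* = (2DS/H)^½, squaring gives Q*²·H = 2DS.
D = Q²H / (2S) = 1,554² × 2 / (2 × 60) = 40,248.60

40,249 reels per year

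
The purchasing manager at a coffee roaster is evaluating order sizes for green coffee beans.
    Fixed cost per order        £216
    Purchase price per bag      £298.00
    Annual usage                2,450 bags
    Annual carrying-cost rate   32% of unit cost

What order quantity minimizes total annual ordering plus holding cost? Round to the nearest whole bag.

H = i·C = 0.32 × £298 = £95.3600 per bag-year
2DS/H = 2·2,450·216/95.36 = 11,098.99
EOQ = √11,098.99 ≈ 105.35

105 bags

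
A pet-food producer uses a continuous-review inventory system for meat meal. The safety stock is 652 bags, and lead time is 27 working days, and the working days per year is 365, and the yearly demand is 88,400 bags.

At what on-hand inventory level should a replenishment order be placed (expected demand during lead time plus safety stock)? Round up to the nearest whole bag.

Daily demand d = 88,400 / 365 = 242.192 bags/day
Demand during lead time = 242.192 × 27 = 6,539.18
Reorder point = 6,539.18 + 652 = 7,191.18 → round up

7,192 bags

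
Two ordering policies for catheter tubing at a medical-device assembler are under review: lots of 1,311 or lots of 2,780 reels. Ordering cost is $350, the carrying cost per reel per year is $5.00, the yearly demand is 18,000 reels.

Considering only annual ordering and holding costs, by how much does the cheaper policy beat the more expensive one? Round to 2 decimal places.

TC(Q) = (D/Q)S + (Q/2)H
TC(1,311) = (18,000/1,311)×350 + (1,311/2)×5 = $8,082.99
TC(2,780) = (18,000/2,780)×350 + (2,780/2)×5 = $9,216.19
Cheaper: Q = 1,311.  Difference = $1,133.20

$1,133.20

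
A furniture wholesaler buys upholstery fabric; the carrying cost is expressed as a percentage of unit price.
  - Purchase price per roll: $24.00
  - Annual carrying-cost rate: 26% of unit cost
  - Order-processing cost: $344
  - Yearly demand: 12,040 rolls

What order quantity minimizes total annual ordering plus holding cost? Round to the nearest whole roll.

1,152 rolls

Holding cost per roll per year: H = 26% × $24 = $6.2400
Q* = √(2·D·S / H) = √(2·12,040·344 / 6.24) = √1,327,487.2 ≈ 1,152.17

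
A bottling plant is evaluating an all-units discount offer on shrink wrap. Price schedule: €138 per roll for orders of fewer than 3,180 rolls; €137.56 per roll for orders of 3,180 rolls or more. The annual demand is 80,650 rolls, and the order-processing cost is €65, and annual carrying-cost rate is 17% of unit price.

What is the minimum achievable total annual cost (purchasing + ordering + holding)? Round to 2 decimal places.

H₁ = 17%×€138 = €23.4600;  H₂ = 17%×€137.56 = €23.3852
EOQ₁ = √(2×80,650×65/23.4600) = 668.51  (< 3,180, feasible at tier 1)
EOQ₂ = √(2×80,650×65/23.3852) = 669.58  (< 3,180 → use Q = 3,180 at tier-2 price)
TC(tier 1 (EOQ₁), Q≈668.5) = €11,145,383.32
TC(tier 2, Q≈3,180.0) = €11,133,044.97
Minimum at tier 2: €11,133,044.97

€11,133,044.97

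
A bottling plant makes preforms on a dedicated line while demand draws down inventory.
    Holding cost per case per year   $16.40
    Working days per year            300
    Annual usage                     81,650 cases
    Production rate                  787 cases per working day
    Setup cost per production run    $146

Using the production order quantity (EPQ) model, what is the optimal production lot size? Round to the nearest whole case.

1,491 cases

d = 81,650/300 = 272.1667 cases/day;  effective holding cost H(1 − d/p) = 16.4·(1 − 272.1667/787) = 10.72842
Q* = √(2DS / H_eff) = √(2·81,650·146 / 10.72842) ≈ 1,490.74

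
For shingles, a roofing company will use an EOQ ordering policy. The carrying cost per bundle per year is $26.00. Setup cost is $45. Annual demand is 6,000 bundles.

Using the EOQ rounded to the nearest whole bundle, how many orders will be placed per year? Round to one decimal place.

41.7 orders per year

EOQ = √(2DS/H) = √(2 × 6,000 × 45 / 26)
    = √(20,769.23) ≈ 144.12 → Q = 144
N = D/Q = 6,000/144 ≈ 41.667 orders/yr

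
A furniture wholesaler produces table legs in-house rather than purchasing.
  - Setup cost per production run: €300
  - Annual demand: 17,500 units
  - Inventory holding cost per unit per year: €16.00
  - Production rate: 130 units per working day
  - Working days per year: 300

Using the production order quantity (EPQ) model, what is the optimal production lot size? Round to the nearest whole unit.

d = 17,500/300 = 58.3333 units/day;  effective holding cost H(1 − d/p) = 16·(1 − 58.3333/130) = 8.82051
Q* = √(2DS / H_eff) = √(2·17,500·300 / 8.82051) ≈ 1,091.06

1,091 units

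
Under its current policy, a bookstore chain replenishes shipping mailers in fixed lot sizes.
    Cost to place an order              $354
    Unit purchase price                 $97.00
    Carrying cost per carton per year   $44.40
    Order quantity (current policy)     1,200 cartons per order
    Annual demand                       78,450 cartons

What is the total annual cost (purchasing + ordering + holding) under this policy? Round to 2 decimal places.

Ordering: D/Q × S = 78,450/1,200 × $354 = $23,142.75
Holding:  Q/2 × H = 1,200/2 × $44.4 = $26,640.00
Purchase cost = D·C = 78,450 × 97 = $7,609,650.00
Total = $23,142.75 + $26,640.00 + $7,609,650.00 = $7,659,432.75

$7,659,432.75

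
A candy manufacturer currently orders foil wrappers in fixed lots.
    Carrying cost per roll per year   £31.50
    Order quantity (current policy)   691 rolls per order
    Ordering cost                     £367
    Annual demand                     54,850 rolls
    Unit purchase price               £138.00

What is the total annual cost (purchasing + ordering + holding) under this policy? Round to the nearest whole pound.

Annual ordering cost = (D/Q)·S = (54,850/691) × 367 = £29,131.62
Annual holding cost  = (Q/2)·H = (691/2) × 31.5 = £10,883.25
Purchase cost = D·C = 54,850 × 138 = £7,569,300.00
Total = £29,131.62 + £10,883.25 + £7,569,300.00 = £7,609,314.87

£7,609,315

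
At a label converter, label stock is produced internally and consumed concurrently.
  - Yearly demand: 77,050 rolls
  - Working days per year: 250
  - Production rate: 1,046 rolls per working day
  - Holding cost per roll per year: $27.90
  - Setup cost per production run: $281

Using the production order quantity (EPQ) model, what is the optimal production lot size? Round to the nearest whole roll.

1,483 rolls

d = 77,050/250 = 308.2000 rolls/day;  effective holding cost H(1 − d/p) = 27.9·(1 − 308.2000/1046) = 19.67937
Q* = √(2DS / H_eff) = √(2·77,050·281 / 19.67937) ≈ 1,483.37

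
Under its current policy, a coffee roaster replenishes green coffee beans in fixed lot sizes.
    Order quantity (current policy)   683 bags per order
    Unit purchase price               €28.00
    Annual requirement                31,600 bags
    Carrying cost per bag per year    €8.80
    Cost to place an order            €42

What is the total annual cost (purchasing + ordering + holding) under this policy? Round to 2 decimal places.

€889,748.39

Annual ordering cost = (D/Q)·S = (31,600/683) × 42 = €1,943.19
Annual holding cost  = (Q/2)·H = (683/2) × 8.8 = €3,005.20
Purchase cost = D·C = 31,600 × 28 = €884,800.00
Total = €1,943.19 + €3,005.20 + €884,800.00 = €889,748.39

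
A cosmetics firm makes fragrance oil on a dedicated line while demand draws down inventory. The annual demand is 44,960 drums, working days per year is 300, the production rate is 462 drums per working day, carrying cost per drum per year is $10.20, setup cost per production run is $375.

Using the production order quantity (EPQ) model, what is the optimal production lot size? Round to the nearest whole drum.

2,212 drums

d = 44,960/300 = 149.8667 drums/day;  effective holding cost H(1 − d/p) = 10.2·(1 − 149.8667/462) = 6.89126
Q* = √(2DS / H_eff) = √(2·44,960·375 / 6.89126) ≈ 2,212.05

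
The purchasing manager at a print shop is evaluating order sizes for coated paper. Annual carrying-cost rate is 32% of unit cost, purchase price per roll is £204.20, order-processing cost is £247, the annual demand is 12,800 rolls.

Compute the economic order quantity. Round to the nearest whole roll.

311 rolls

Carrying cost H = £204.2 × 32% = £65.3440/roll/yr
EOQ = √(2DS/H) = √(2 × 12,800 × 247 / 65.344)
    = √(96,767.87) ≈ 311.08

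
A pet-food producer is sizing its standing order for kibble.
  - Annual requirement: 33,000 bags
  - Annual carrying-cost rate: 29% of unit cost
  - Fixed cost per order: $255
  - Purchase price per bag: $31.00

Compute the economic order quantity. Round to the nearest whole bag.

1,368 bags

H = i·C = 0.29 × $31 = $8.9900 per bag-year
2DS/H = 2·33,000·255/8.99 = 1,872,080.09
EOQ = √1,872,080.09 ≈ 1,368.24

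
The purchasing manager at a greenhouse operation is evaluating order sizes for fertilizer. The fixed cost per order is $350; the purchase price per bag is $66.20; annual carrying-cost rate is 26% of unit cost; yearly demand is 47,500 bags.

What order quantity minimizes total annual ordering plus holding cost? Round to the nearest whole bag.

1,390 bags

Carrying cost H = $66.2 × 26% = $17.2120/bag/yr
2DS/H = 2·47,500·350/17.212 = 1,931,791.77
EOQ = √1,931,791.77 ≈ 1,389.89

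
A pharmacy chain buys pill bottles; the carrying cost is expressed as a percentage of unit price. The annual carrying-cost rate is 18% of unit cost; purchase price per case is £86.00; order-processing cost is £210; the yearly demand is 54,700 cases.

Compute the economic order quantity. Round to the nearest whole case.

Holding cost per case per year: H = 18% × £86 = £15.4800
Q* = √(2·D·S / H) = √(2·54,700·210 / 15.48) = √1,484,108.5 ≈ 1,218.24

1,218 cases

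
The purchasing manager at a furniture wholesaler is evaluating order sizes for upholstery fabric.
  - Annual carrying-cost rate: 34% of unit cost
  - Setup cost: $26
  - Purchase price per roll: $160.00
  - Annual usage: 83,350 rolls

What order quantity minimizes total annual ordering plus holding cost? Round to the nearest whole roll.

282 rolls

H = i·C = 0.34 × $160 = $54.4000 per roll-year
Optimal lot size Q* = (2 × 83,350 × $26 / $54.4)^½ ≈ 282.26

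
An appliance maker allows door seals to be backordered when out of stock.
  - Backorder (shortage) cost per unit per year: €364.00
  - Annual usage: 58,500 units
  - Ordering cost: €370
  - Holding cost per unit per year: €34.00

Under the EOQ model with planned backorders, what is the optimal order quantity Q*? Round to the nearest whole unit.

Basic EOQ = √(2·58,500·370/34) = 1,128.377
Backorder adjustment √((H+b)/b) = √((34+364)/364) = 1.0457
Q* = 1,128.377 × 1.0457 ≈ 1,179.90

1,180 units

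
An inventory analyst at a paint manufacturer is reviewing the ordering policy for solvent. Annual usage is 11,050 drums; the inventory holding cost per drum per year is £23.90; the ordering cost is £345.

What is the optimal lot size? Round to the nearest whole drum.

565 drums

Optimal lot size Q* = (2 × 11,050 × £345 / £23.9)^½ ≈ 564.82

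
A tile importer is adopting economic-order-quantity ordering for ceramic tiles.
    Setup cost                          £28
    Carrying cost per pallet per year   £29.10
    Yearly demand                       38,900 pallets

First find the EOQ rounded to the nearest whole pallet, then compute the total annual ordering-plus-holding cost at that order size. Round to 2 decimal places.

EOQ = √(2DS/H) = √(2 × 38,900 × 28 / 29.1)
    = √(74,859.11) ≈ 273.60 → Q = 274 pallets
Annual ordering cost = (D/Q)·S = (38,900/274) × 28 = £3,975.18
Annual holding cost  = (Q/2)·H = (274/2) × 29.1 = £3,986.70
Total = £3,975.18 + £3,986.70 = £7,961.88

£7,961.88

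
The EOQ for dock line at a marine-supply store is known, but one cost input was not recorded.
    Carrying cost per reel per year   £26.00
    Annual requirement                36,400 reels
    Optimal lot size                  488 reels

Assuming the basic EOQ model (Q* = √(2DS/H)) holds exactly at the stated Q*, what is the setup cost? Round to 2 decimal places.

£85.05

Since Q* = (2DS/H)^½, squaring gives Q*²·H = 2DS.
S = Q²H / (2D) = 488² × 26 / (2 × 36,400) = 85.0514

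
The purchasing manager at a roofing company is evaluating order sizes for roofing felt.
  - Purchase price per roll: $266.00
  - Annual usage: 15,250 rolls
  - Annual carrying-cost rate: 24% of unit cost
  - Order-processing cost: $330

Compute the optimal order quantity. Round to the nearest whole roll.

397 rolls

Carrying cost H = $266 × 24% = $63.8400/roll/yr
EOQ = √(2DS/H) = √(2 × 15,250 × 330 / 63.84)
    = √(157,659.77) ≈ 397.06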